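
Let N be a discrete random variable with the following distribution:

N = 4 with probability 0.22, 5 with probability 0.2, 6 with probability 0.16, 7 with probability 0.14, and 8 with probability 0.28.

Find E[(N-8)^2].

6.1

E[(N-8)^2] = Σ (n-8)^2·P(N=n)
 = 16·0.22 + 9·0.2 + 4·0.16 + 1·0.14 + 0·0.28
 = 3.52 + 1.8 + 0.64 + 0.14 + 0
 = 6.1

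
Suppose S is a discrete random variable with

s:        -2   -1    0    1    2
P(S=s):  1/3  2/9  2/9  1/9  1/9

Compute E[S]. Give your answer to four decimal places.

-0.5556

E[S] = Σ s·P(S=s)
 = (-2)·1/3 + (-1)·2/9 + 0·2/9 + 1·1/9 + 2·1/9
 = (-2/3) + (-2/9) + 0 + 1/9 + 2/9
 = -5/9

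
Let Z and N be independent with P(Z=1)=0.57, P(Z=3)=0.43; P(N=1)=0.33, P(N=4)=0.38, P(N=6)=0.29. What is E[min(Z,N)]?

E[min(Z,N)] = Σ_z Σ_n min(z,n) · P(Z=z)P(N=n)
 = 1·0.1881 + 1·0.2166 + 1·0.1653 + 1·0.1419 + 3·0.1634 + 3·0.1247
 = 0.1881 + 0.2166 + 0.1653 + 0.1419 + 0.4902 + 0.3741
 = 1.5762

1.5762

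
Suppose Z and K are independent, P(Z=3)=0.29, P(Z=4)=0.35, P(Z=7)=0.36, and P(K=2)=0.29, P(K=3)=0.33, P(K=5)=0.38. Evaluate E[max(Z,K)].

E[max(Z,K)] = Σ_z Σ_k max(z,k) · P(Z=z)P(K=k)
 = 3·0.0841 + 3·0.0957 + 5·0.1102 + 4·0.1015 + 4·0.1155 + 5·0.133 + 7·0.1044 + 7·0.1188 + 7·0.1368
 = 0.2523 + 0.2871 + 0.551 + 0.406 + 0.462 + 0.665 + 0.7308 + 0.8316 + 0.9576
 = 5.1434

5.1434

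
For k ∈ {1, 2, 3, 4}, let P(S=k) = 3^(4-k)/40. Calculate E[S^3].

E[S^3] = Σ s^3·P(S=s)
 = 1·27/40 + 8·9/40 + 27·3/40 + 64·1/40
 = 27/40 + 9/5 + 81/40 + 8/5
 = 61/10

6.1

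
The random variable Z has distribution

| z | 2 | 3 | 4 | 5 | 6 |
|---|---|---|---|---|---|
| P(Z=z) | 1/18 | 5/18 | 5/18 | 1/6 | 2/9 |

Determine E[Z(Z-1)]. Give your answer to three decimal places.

15.111

E[Z(Z-1)] = Σ z(z-1)·P(Z=z)
 = 2·1/18 + 6·5/18 + 12·5/18 + 20·1/6 + 30·2/9
 = 1/9 + 5/3 + 10/3 + 10/3 + 20/3
 = 136/9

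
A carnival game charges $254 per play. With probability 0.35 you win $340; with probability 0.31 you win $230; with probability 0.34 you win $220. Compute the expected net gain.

11.1

E[payout] = 340·0.35 + 230·0.31 + 220·0.34
 = 119 + 71.3 + 74.8
 = 265.1
Net = 265.1 - 254 = 11.1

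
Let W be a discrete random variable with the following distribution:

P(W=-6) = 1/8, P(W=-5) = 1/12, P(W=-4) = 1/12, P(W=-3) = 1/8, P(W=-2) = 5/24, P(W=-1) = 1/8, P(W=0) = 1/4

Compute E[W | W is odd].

-2.75

P(W is odd) = 1/12 + 1/8 + 1/8 = 1/3.
E[W | W is odd] = [(-5)·1/12 + (-3)·1/8 + (-1)·1/8] / (1/3)
 = -11/12 / (1/3)
 = -11/4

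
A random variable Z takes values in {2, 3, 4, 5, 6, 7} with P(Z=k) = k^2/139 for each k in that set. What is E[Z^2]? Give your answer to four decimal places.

33.6331

E[Z^2] = Σ z^2·P(Z=z)
 = 4·4/139 + 9·9/139 + 16·16/139 + 25·25/139 + 36·36/139 + 49·49/139
 = 16/139 + 81/139 + 256/139 + 625/139 + 1296/139 + 2401/139
 = 4675/139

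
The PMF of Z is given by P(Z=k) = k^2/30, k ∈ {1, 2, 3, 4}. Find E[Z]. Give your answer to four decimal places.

3.3333

E[Z] = Σ z·P(Z=z)
 = 1·1/30 + 2·2/15 + 3·3/10 + 4·8/15
 = 1/30 + 4/15 + 9/10 + 32/15
 = 10/3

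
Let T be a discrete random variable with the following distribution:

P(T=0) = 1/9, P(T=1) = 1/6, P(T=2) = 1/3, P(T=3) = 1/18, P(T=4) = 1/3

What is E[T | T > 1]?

P(T > 1) = 1/3 + 1/18 + 1/3 = 13/18.
E[T | T > 1] = [2·1/3 + 3·1/18 + 4·1/3] / (13/18)
 = 13/6 / (13/18)
 = 3

3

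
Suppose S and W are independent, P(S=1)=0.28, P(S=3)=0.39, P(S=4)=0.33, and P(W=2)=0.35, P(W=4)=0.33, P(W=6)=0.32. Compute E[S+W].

E[S+W] = Σ_s Σ_w (s+w) · P(S=s)P(W=w)
 = 3·0.098 + 5·0.0924 + 7·0.0896 + 5·0.1365 + 7·0.1287 + 9·0.1248 + 6·0.1155 + 8·0.1089 + 10·0.1056
 = 0.294 + 0.462 + 0.6272 + 0.6825 + 0.9009 + 1.1232 + 0.693 + 0.8712 + 1.056
 = 6.71

6.71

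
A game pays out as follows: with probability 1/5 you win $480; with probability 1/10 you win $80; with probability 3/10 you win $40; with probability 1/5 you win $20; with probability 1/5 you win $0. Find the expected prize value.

120

E[payout] = 480·1/5 + 80·1/10 + 40·3/10 + 20·1/5 + 0·1/5
 = 96 + 8 + 12 + 4 + 0
 = 120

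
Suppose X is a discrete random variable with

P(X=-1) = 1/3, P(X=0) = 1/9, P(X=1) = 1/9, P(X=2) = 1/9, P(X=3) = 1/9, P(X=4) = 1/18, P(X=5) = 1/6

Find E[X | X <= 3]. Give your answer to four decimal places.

P(X <= 3) = 1/3 + 1/9 + 1/9 + 1/9 + 1/9 = 7/9.
E[X | X <= 3] = [(-1)·1/3 + 0·1/9 + 1·1/9 + 2·1/9 + 3·1/9] / (7/9)
 = 1/3 / (7/9)
 = 3/7

0.4286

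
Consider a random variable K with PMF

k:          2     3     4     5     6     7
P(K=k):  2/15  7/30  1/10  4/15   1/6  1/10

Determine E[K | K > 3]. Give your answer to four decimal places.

5.4211

P(K > 3) = 1/10 + 4/15 + 1/6 + 1/10 = 19/30.
E[K | K > 3] = [4·1/10 + 5·4/15 + 6·1/6 + 7·1/10] / (19/30)
 = 103/30 / (19/30)
 = 103/19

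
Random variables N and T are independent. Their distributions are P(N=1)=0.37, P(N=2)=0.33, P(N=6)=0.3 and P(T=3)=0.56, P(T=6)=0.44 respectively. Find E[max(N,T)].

4.824

E[max(N,T)] = Σ_n Σ_t max(n,t) · P(N=n)P(T=t)
 = 3·0.2072 + 6·0.1628 + 3·0.1848 + 6·0.1452 + 6·0.168 + 6·0.132
 = 0.6216 + 0.9768 + 0.5544 + 0.8712 + 1.008 + 0.792
 = 4.824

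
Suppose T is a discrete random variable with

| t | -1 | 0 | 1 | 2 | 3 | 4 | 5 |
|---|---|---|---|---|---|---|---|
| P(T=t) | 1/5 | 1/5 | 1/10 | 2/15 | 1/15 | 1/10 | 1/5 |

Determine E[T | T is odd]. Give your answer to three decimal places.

1.941

P(T is odd) = 1/5 + 1/10 + 1/15 + 1/5 = 17/30.
E[T | T is odd] = [(-1)·1/5 + 1·1/10 + 3·1/15 + 5·1/5] / (17/30)
 = 11/10 / (17/30)
 = 33/17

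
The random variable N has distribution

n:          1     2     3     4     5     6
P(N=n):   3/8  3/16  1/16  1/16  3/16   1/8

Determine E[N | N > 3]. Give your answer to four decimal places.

5.1667

P(N > 3) = 1/16 + 3/16 + 1/8 = 3/8.
E[N | N > 3] = [4·1/16 + 5·3/16 + 6·1/8] / (3/8)
 = 31/16 / (3/8)
 = 31/6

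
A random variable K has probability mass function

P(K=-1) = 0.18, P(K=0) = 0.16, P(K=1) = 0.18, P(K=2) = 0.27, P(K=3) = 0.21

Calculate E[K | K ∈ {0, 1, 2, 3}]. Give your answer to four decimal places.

1.6463

P(K ∈ {0, 1, 2, 3}) = 0.16 + 0.18 + 0.27 + 0.21 = 0.82.
E[K | K ∈ {0, 1, 2, 3}] = [0·0.16 + 1·0.18 + 2·0.27 + 3·0.21] / 0.82
 = 1.35 / 0.82
 = 135/82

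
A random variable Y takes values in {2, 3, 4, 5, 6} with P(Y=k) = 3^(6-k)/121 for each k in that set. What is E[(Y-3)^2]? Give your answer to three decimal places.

0.917

E[(Y-3)^2] = Σ (y-3)^2·P(Y=y)
 = 1·81/121 + 0·27/121 + 1·9/121 + 4·3/121 + 9·1/121
 = 81/121 + 0 + 9/121 + 12/121 + 9/121
 = 111/121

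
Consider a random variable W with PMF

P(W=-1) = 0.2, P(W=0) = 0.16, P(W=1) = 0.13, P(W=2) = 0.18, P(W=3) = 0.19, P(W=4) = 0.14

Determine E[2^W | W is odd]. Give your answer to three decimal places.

P(W is odd) = 0.2 + 0.13 + 0.19 = 0.52.
E[2^W | W is odd] = [0.5·0.2 + 2·0.13 + 8·0.19] / 0.52
 = 1.88 / 0.52
 = 47/13

3.615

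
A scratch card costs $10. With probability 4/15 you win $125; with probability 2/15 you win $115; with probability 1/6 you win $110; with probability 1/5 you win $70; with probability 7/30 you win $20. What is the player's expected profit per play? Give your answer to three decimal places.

75.667

E[payout] = 125·4/15 + 115·2/15 + 110·1/6 + 70·1/5 + 20·7/30
 = 100/3 + 46/3 + 55/3 + 14 + 14/3
 = 257/3
Net = 257/3 - 10 = 227/3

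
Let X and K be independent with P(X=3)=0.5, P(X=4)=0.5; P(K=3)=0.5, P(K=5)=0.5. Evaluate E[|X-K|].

1

E[|X-K|] = Σ_x Σ_k |x-k| · P(X=x)P(K=k)
 = 0·0.25 + 2·0.25 + 1·0.25 + 1·0.25
 = 0 + 0.5 + 0.25 + 0.25
 = 1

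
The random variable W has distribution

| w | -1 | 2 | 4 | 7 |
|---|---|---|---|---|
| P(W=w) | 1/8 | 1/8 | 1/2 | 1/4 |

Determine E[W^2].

20.875

E[W^2] = Σ w^2·P(W=w)
 = 1·1/8 + 4·1/8 + 16·1/2 + 49·1/4
 = 1/8 + 1/2 + 8 + 49/4
 = 167/8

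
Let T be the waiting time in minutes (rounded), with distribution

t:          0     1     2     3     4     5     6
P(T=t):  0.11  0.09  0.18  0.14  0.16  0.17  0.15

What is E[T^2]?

14.28

E[T^2] = Σ t^2·P(T=t)
 = 0·0.11 + 1·0.09 + 4·0.18 + 9·0.14 + 16·0.16 + 25·0.17 + 36·0.15
 = 0 + 0.09 + 0.72 + 1.26 + 2.56 + 4.25 + 5.4
 = 14.28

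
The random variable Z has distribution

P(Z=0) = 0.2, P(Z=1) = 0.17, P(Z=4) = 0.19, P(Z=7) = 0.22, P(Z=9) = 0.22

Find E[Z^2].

E[Z^2] = Σ z^2·P(Z=z)
 = 0·0.2 + 1·0.17 + 16·0.19 + 49·0.22 + 81·0.22
 = 0 + 0.17 + 3.04 + 10.78 + 17.82
 = 31.81

31.81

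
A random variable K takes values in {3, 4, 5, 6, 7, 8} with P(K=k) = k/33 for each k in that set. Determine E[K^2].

E[K^2] = Σ k^2·P(K=k)
 = 9·1/11 + 16·4/33 + 25·5/33 + 36·2/11 + 49·7/33 + 64·8/33
 = 9/11 + 64/33 + 125/33 + 72/11 + 343/33 + 512/33
 = 39

39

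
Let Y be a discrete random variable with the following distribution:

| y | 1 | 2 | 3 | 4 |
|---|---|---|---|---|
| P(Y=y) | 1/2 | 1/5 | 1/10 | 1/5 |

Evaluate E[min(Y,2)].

E[min(Y,2)] = Σ min(y,2)·P(Y=y)
 = 1·1/2 + 2·1/5 + 2·1/10 + 2·1/5
 = 1/2 + 2/5 + 1/5 + 2/5
 = 3/2

1.5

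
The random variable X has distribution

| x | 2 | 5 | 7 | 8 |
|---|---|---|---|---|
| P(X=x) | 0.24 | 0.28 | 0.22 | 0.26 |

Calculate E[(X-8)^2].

11.38

E[(X-8)^2] = Σ (x-8)^2·P(X=x)
 = 36·0.24 + 9·0.28 + 1·0.22 + 0·0.26
 = 8.64 + 2.52 + 0.22 + 0
 = 11.38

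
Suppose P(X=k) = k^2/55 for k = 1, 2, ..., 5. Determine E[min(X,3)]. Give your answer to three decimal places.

2.891

E[min(X,3)] = Σ min(x,3)·P(X=x)
 = 1·1/55 + 2·4/55 + 3·9/55 + 3·16/55 + 3·5/11
 = 1/55 + 8/55 + 27/55 + 48/55 + 15/11
 = 159/55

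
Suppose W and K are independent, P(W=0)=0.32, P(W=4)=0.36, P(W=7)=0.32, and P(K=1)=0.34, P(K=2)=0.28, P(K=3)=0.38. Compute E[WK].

E[WK] = Σ_w Σ_k wk · P(W=w)P(K=k)
 = 0·0.1088 + 0·0.0896 + 0·0.1216 + 4·0.1224 + 8·0.1008 + 12·0.1368 + 7·0.1088 + 14·0.0896 + 21·0.1216
 = 0 + 0 + 0 + 0.4896 + 0.8064 + 1.6416 + 0.7616 + 1.2544 + 2.5536
 = 7.5072

7.5072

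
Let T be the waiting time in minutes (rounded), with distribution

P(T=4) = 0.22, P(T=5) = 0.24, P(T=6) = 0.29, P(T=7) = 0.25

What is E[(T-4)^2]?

3.65

E[(T-4)^2] = Σ (t-4)^2·P(T=t)
 = 0·0.22 + 1·0.24 + 4·0.29 + 9·0.25
 = 0 + 0.24 + 1.16 + 2.25
 = 3.65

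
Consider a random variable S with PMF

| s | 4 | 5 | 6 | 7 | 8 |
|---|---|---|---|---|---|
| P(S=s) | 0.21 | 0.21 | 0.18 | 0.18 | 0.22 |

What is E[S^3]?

E[S^3] = Σ s^3·P(S=s)
 = 64·0.21 + 125·0.21 + 216·0.18 + 343·0.18 + 512·0.22
 = 13.44 + 26.25 + 38.88 + 61.74 + 112.64
 = 252.95

252.95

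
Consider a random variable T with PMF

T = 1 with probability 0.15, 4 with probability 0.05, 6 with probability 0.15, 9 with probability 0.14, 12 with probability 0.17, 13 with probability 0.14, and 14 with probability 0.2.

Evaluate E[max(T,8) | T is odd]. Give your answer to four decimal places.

P(T is odd) = 0.15 + 0.14 + 0.14 = 0.43.
E[max(T,8) | T is odd] = [8·0.15 + 9·0.14 + 13·0.14] / 0.43
 = 4.28 / 0.43
 = 428/43

9.9535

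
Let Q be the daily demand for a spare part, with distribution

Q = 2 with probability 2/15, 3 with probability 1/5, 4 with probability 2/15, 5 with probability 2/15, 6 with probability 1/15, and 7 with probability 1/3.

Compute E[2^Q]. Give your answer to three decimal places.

55.467

E[2^Q] = Σ 2^q·P(Q=q)
 = 4·2/15 + 8·1/5 + 16·2/15 + 32·2/15 + 64·1/15 + 128·1/3
 = 8/15 + 8/5 + 32/15 + 64/15 + 64/15 + 128/3
 = 832/15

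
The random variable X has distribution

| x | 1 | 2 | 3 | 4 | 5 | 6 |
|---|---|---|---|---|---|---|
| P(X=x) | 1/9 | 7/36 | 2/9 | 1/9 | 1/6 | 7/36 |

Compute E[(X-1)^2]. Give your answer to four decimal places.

9.6111

E[(X-1)^2] = Σ (x-1)^2·P(X=x)
 = 0·1/9 + 1·7/36 + 4·2/9 + 9·1/9 + 16·1/6 + 25·7/36
 = 0 + 7/36 + 8/9 + 1 + 8/3 + 175/36
 = 173/18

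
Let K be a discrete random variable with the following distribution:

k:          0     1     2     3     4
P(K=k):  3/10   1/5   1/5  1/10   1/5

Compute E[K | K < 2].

0.4

P(K < 2) = 3/10 + 1/5 = 1/2.
E[K | K < 2] = [0·3/10 + 1·1/5] / (1/2)
 = 1/5 / (1/2)
 = 2/5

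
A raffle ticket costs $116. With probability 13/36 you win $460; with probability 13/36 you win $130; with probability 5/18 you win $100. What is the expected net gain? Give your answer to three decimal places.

124.833

E[payout] = 460·13/36 + 130·13/36 + 100·5/18
 = 1495/9 + 845/18 + 250/9
 = 1445/6
Net = 1445/6 - 116 = 749/6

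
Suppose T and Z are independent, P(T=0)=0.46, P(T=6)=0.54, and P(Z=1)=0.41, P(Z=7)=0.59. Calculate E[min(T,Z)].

E[min(T,Z)] = Σ_t Σ_z min(t,z) · P(T=t)P(Z=z)
 = 0·0.1886 + 0·0.2714 + 1·0.2214 + 6·0.3186
 = 0 + 0 + 0.2214 + 1.9116
 = 2.133

2.133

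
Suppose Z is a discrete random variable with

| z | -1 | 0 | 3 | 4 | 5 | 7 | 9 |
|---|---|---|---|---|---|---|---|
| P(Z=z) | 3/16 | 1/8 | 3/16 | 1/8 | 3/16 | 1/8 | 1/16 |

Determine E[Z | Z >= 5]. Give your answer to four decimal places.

6.3333

P(Z >= 5) = 3/16 + 1/8 + 1/16 = 3/8.
E[Z | Z >= 5] = [5·3/16 + 7·1/8 + 9·1/16] / (3/8)
 = 19/8 / (3/8)
 = 19/3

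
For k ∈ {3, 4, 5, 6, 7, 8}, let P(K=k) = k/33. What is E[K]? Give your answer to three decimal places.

6.030

E[K] = Σ k·P(K=k)
 = 3·1/11 + 4·4/33 + 5·5/33 + 6·2/11 + 7·7/33 + 8·8/33
 = 3/11 + 16/33 + 25/33 + 12/11 + 49/33 + 64/33
 = 199/33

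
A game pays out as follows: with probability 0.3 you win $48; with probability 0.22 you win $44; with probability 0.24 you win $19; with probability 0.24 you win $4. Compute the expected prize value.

E[payout] = 48·0.3 + 44·0.22 + 19·0.24 + 4·0.24
 = 14.4 + 9.68 + 4.56 + 0.96
 = 29.6

29.6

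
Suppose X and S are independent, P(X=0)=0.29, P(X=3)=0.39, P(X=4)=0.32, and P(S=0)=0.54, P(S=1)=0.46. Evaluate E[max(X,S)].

E[max(X,S)] = Σ_x Σ_s max(x,s) · P(X=x)P(S=s)
 = 0·0.1566 + 1·0.1334 + 3·0.2106 + 3·0.1794 + 4·0.1728 + 4·0.1472
 = 0 + 0.1334 + 0.6318 + 0.5382 + 0.6912 + 0.5888
 = 2.5834

2.5834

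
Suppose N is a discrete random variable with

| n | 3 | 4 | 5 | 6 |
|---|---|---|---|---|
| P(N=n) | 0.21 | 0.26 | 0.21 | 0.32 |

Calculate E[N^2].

22.82

E[N^2] = Σ n^2·P(N=n)
 = 9·0.21 + 16·0.26 + 25·0.21 + 36·0.32
 = 1.89 + 4.16 + 5.25 + 11.52
 = 22.82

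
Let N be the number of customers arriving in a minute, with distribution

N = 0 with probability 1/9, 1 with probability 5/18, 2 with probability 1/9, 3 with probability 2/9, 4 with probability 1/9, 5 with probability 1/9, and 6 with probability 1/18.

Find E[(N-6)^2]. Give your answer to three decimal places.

15.278

E[(N-6)^2] = Σ (n-6)^2·P(N=n)
 = 36·1/9 + 25·5/18 + 16·1/9 + 9·2/9 + 4·1/9 + 1·1/9 + 0·1/18
 = 4 + 125/18 + 16/9 + 2 + 4/9 + 1/9 + 0
 = 275/18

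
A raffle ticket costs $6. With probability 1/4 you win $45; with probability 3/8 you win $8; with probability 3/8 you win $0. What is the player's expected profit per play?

E[payout] = 45·1/4 + 8·3/8 + 0·3/8
 = 45/4 + 3 + 0
 = 57/4
Net = 57/4 - 6 = 33/4

8.25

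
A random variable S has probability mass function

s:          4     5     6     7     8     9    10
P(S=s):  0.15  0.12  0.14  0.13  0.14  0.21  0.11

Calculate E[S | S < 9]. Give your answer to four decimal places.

5.9853

P(S < 9) = 0.15 + 0.12 + 0.14 + 0.13 + 0.14 = 0.68.
E[S | S < 9] = [4·0.15 + 5·0.12 + 6·0.14 + 7·0.13 + 8·0.14] / 0.68
 = 4.07 / 0.68
 = 407/68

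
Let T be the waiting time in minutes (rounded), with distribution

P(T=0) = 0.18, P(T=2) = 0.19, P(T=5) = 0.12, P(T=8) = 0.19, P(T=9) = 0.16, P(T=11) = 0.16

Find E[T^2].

E[T^2] = Σ t^2·P(T=t)
 = 0·0.18 + 4·0.19 + 25·0.12 + 64·0.19 + 81·0.16 + 121·0.16
 = 0 + 0.76 + 3 + 12.16 + 12.96 + 19.36
 = 48.24

48.24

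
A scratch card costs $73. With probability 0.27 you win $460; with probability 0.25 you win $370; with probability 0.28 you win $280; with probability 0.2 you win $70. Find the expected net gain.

236.1

E[payout] = 460·0.27 + 370·0.25 + 280·0.28 + 70·0.2
 = 124.2 + 92.5 + 78.4 + 14
 = 309.1
Net = 309.1 - 73 = 236.1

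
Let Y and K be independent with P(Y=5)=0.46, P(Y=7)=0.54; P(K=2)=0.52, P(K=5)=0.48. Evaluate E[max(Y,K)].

E[max(Y,K)] = Σ_y Σ_k max(y,k) · P(Y=y)P(K=k)
 = 5·0.2392 + 5·0.2208 + 7·0.2808 + 7·0.2592
 = 1.196 + 1.104 + 1.9656 + 1.8144
 = 6.08

6.08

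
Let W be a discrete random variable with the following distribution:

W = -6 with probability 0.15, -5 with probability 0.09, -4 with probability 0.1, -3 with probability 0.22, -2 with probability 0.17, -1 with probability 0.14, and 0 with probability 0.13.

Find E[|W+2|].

1.69

E[|W+2|] = Σ |w+2|·P(W=w)
 = 4·0.15 + 3·0.09 + 2·0.1 + 1·0.22 + 0·0.17 + 1·0.14 + 2·0.13
 = 0.6 + 0.27 + 0.2 + 0.22 + 0 + 0.14 + 0.26
 = 1.69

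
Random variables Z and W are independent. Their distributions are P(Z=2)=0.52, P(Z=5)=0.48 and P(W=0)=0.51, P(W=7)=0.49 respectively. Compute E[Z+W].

6.87

E[Z+W] = Σ_z Σ_w (z+w) · P(Z=z)P(W=w)
 = 2·0.2652 + 9·0.2548 + 5·0.2448 + 12·0.2352
 = 0.5304 + 2.2932 + 1.224 + 2.8224
 = 6.87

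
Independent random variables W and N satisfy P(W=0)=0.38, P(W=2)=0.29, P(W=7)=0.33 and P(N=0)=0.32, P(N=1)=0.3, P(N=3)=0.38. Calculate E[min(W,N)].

0.7826

E[min(W,N)] = Σ_w Σ_n min(w,n) · P(W=w)P(N=n)
 = 0·0.1216 + 0·0.114 + 0·0.1444 + 0·0.0928 + 1·0.087 + 2·0.1102 + 0·0.1056 + 1·0.099 + 3·0.1254
 = 0 + 0 + 0 + 0 + 0.087 + 0.2204 + 0 + 0.099 + 0.3762
 = 0.7826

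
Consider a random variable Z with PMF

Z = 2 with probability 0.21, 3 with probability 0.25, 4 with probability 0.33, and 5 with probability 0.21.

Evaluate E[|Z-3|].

0.96

E[|Z-3|] = Σ |z-3|·P(Z=z)
 = 1·0.21 + 0·0.25 + 1·0.33 + 2·0.21
 = 0.21 + 0 + 0.33 + 0.42
 = 0.96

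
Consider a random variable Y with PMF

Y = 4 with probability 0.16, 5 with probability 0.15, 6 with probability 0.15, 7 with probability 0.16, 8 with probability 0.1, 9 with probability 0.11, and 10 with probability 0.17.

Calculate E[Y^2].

E[Y^2] = Σ y^2·P(Y=y)
 = 16·0.16 + 25·0.15 + 36·0.15 + 49·0.16 + 64·0.1 + 81·0.11 + 100·0.17
 = 2.56 + 3.75 + 5.4 + 7.84 + 6.4 + 8.91 + 17
 = 51.86

51.86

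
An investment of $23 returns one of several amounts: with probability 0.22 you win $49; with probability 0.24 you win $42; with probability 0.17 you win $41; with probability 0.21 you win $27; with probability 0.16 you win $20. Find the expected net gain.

13.7

E[payout] = 49·0.22 + 42·0.24 + 41·0.17 + 27·0.21 + 20·0.16
 = 10.78 + 10.08 + 6.97 + 5.67 + 3.2
 = 36.7
Net = 36.7 - 23 = 13.7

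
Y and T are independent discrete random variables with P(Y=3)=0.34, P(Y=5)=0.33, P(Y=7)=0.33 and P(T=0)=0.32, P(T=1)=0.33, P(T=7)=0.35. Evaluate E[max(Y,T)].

5.687

E[max(Y,T)] = Σ_y Σ_t max(y,t) · P(Y=y)P(T=t)
 = 3·0.1088 + 3·0.1122 + 7·0.119 + 5·0.1056 + 5·0.1089 + 7·0.1155 + 7·0.1056 + 7·0.1089 + 7·0.1155
 = 0.3264 + 0.3366 + 0.833 + 0.528 + 0.5445 + 0.8085 + 0.7392 + 0.7623 + 0.8085
 = 5.687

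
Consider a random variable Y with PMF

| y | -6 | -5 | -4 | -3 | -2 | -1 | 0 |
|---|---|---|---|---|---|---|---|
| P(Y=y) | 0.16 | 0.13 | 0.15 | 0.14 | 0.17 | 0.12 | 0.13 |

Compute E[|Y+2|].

E[|Y+2|] = Σ |y+2|·P(Y=y)
 = 4·0.16 + 3·0.13 + 2·0.15 + 1·0.14 + 0·0.17 + 1·0.12 + 2·0.13
 = 0.64 + 0.39 + 0.3 + 0.14 + 0 + 0.12 + 0.26
 = 1.85

1.85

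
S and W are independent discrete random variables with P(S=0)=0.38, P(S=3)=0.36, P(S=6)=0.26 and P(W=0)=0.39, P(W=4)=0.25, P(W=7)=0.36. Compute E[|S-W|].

3.1992

E[|S-W|] = Σ_s Σ_w |s-w| · P(S=s)P(W=w)
 = 0·0.1482 + 4·0.095 + 7·0.1368 + 3·0.1404 + 1·0.09 + 4·0.1296 + 6·0.1014 + 2·0.065 + 1·0.0936
 = 0 + 0.38 + 0.9576 + 0.4212 + 0.09 + 0.5184 + 0.6084 + 0.13 + 0.0936
 = 3.1992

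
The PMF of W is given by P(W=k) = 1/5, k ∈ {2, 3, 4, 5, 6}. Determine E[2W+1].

E[2W+1] = Σ (2w+1)·P(W=w)
 = 5·1/5 + 7·1/5 + 9·1/5 + 11·1/5 + 13·1/5
 = 1 + 7/5 + 9/5 + 11/5 + 13/5
 = 9

9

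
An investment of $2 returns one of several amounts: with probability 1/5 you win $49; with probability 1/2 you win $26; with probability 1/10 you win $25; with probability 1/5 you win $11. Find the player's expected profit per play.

E[payout] = 49·1/5 + 26·1/2 + 25·1/10 + 11·1/5
 = 49/5 + 13 + 5/2 + 11/5
 = 55/2
Net = 55/2 - 2 = 51/2

25.5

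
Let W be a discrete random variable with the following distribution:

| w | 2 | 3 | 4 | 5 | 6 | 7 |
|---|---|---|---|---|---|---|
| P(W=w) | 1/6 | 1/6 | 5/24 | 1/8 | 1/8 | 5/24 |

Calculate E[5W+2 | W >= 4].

P(W >= 4) = 5/24 + 1/8 + 1/8 + 5/24 = 2/3.
E[5W+2 | W >= 4] = [22·5/24 + 27·1/8 + 32·1/8 + 37·5/24] / (2/3)
 = 59/3 / (2/3)
 = 59/2

29.5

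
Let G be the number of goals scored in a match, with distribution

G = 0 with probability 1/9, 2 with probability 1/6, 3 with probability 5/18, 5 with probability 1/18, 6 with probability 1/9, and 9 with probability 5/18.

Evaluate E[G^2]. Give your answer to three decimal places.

31.056

E[G^2] = Σ g^2·P(G=g)
 = 0·1/9 + 4·1/6 + 9·5/18 + 25·1/18 + 36·1/9 + 81·5/18
 = 0 + 2/3 + 5/2 + 25/18 + 4 + 45/2
 = 559/18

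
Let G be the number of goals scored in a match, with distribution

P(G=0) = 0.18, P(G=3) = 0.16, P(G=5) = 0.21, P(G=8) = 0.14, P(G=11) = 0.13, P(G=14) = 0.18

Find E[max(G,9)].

10.16

E[max(G,9)] = Σ max(g,9)·P(G=g)
 = 9·0.18 + 9·0.16 + 9·0.21 + 9·0.14 + 11·0.13 + 14·0.18
 = 1.62 + 1.44 + 1.89 + 1.26 + 1.43 + 2.52
 = 10.16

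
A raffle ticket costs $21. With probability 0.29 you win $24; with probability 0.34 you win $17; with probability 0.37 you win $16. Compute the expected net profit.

E[payout] = 24·0.29 + 17·0.34 + 16·0.37
 = 6.96 + 5.78 + 5.92
 = 18.66
Net = 18.66 - 21 = -2.34

-2.34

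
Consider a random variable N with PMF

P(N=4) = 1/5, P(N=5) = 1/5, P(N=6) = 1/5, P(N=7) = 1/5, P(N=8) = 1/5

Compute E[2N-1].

11

E[2N-1] = Σ (2n-1)·P(N=n)
 = 7·1/5 + 9·1/5 + 11·1/5 + 13·1/5 + 15·1/5
 = 7/5 + 9/5 + 11/5 + 13/5 + 3
 = 11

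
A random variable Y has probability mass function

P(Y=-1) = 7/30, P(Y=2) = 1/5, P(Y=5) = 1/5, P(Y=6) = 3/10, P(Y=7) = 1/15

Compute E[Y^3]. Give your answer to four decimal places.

114.0333

E[Y^3] = Σ y^3·P(Y=y)
 = (-1)·7/30 + 8·1/5 + 125·1/5 + 216·3/10 + 343·1/15
 = (-7/30) + 8/5 + 25 + 324/5 + 343/15
 = 3421/30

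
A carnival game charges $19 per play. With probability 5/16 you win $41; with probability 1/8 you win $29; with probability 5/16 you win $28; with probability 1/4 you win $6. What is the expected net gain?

7.6875

E[payout] = 41·5/16 + 29·1/8 + 28·5/16 + 6·1/4
 = 205/16 + 29/8 + 35/4 + 3/2
 = 427/16
Net = 427/16 - 19 = 123/16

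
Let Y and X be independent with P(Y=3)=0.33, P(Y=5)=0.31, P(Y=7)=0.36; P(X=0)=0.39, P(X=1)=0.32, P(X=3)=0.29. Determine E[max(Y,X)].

5.06

E[max(Y,X)] = Σ_y Σ_x max(y,x) · P(Y=y)P(X=x)
 = 3·0.1287 + 3·0.1056 + 3·0.0957 + 5·0.1209 + 5·0.0992 + 5·0.0899 + 7·0.1404 + 7·0.1152 + 7·0.1044
 = 0.3861 + 0.3168 + 0.2871 + 0.6045 + 0.496 + 0.4495 + 0.9828 + 0.8064 + 0.7308
 = 5.06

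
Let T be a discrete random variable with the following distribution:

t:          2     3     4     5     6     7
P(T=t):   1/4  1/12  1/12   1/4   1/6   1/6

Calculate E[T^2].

E[T^2] = Σ t^2·P(T=t)
 = 4·1/4 + 9·1/12 + 16·1/12 + 25·1/4 + 36·1/6 + 49·1/6
 = 1 + 3/4 + 4/3 + 25/4 + 6 + 49/6
 = 47/2

23.5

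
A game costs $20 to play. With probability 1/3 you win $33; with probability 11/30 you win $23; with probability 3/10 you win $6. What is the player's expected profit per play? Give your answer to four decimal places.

E[payout] = 33·1/3 + 23·11/30 + 6·3/10
 = 11 + 253/30 + 9/5
 = 637/30
Net = 637/30 - 20 = 37/30

1.2333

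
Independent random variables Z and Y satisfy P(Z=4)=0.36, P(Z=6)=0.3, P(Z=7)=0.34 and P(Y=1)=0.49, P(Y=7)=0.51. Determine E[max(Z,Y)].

E[max(Z,Y)] = Σ_z Σ_y max(z,y) · P(Z=z)P(Y=y)
 = 4·0.1764 + 7·0.1836 + 6·0.147 + 7·0.153 + 7·0.1666 + 7·0.1734
 = 0.7056 + 1.2852 + 0.882 + 1.071 + 1.1662 + 1.2138
 = 6.3238

6.3238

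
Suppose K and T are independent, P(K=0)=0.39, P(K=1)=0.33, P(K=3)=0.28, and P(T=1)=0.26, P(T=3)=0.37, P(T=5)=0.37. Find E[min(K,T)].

E[min(K,T)] = Σ_k Σ_t min(k,t) · P(K=k)P(T=t)
 = 0·0.1014 + 0·0.1443 + 0·0.1443 + 1·0.0858 + 1·0.1221 + 1·0.1221 + 1·0.0728 + 3·0.1036 + 3·0.1036
 = 0 + 0 + 0 + 0.0858 + 0.1221 + 0.1221 + 0.0728 + 0.3108 + 0.3108
 = 1.0244

1.0244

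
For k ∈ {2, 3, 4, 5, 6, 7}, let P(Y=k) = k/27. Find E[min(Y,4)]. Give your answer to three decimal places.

3.741

E[min(Y,4)] = Σ min(y,4)·P(Y=y)
 = 2·2/27 + 3·1/9 + 4·4/27 + 4·5/27 + 4·2/9 + 4·7/27
 = 4/27 + 1/3 + 16/27 + 20/27 + 8/9 + 28/27
 = 101/27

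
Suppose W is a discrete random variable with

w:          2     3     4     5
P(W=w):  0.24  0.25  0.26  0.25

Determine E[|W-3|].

1

E[|W-3|] = Σ |w-3|·P(W=w)
 = 1·0.24 + 0·0.25 + 1·0.26 + 2·0.25
 = 0.24 + 0 + 0.26 + 0.5
 = 1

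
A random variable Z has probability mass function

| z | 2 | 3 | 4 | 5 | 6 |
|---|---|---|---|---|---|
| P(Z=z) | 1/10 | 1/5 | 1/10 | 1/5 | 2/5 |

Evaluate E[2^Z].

E[2^Z] = Σ 2^z·P(Z=z)
 = 4·1/10 + 8·1/5 + 16·1/10 + 32·1/5 + 64·2/5
 = 2/5 + 8/5 + 8/5 + 32/5 + 128/5
 = 178/5

35.6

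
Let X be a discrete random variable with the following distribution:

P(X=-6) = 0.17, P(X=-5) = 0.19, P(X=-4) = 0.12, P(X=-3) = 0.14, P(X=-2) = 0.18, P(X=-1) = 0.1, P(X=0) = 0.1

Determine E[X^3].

E[X^3] = Σ x^3·P(X=x)
 = (-216)·0.17 + (-125)·0.19 + (-64)·0.12 + (-27)·0.14 + (-8)·0.18 + (-1)·0.1 + 0·0.1
 = (-36.72) + (-23.75) + (-7.68) + (-3.78) + (-1.44) + (-0.1) + 0
 = -73.47

-73.47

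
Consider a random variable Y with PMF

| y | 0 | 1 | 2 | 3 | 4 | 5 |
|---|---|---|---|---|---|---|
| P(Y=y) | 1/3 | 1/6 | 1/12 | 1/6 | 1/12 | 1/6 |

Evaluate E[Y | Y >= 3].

4

P(Y >= 3) = 1/6 + 1/12 + 1/6 = 5/12.
E[Y | Y >= 3] = [3·1/6 + 4·1/12 + 5·1/6] / (5/12)
 = 5/3 / (5/12)
 = 4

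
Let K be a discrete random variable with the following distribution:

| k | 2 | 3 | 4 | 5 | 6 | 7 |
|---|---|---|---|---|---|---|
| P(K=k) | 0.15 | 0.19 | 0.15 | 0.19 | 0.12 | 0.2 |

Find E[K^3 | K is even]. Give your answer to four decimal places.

87.4286

P(K is even) = 0.15 + 0.15 + 0.12 = 0.42.
E[K^3 | K is even] = [8·0.15 + 64·0.15 + 216·0.12] / 0.42
 = 36.72 / 0.42
 = 612/7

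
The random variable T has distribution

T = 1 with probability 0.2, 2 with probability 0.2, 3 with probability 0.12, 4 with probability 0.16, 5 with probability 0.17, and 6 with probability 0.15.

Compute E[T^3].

68.93

E[T^3] = Σ t^3·P(T=t)
 = 1·0.2 + 8·0.2 + 27·0.12 + 64·0.16 + 125·0.17 + 216·0.15
 = 0.2 + 1.6 + 3.24 + 10.24 + 21.25 + 32.4
 = 68.93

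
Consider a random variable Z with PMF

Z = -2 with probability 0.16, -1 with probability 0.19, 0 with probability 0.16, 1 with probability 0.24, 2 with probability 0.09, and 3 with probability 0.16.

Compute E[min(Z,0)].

-0.51

E[min(Z,0)] = Σ min(z,0)·P(Z=z)
 = (-2)·0.16 + (-1)·0.19 + 0·0.16 + 0·0.24 + 0·0.09 + 0·0.16
 = (-0.32) + (-0.19) + 0 + 0 + 0 + 0
 = -0.51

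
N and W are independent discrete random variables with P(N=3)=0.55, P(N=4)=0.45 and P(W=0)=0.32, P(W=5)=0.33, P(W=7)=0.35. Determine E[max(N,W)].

E[max(N,W)] = Σ_n Σ_w max(n,w) · P(N=n)P(W=w)
 = 3·0.176 + 5·0.1815 + 7·0.1925 + 4·0.144 + 5·0.1485 + 7·0.1575
 = 0.528 + 0.9075 + 1.3475 + 0.576 + 0.7425 + 1.1025
 = 5.204

5.204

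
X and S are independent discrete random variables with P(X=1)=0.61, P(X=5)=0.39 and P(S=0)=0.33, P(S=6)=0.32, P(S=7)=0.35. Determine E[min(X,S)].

E[min(X,S)] = Σ_x Σ_s min(x,s) · P(X=x)P(S=s)
 = 0·0.2013 + 1·0.1952 + 1·0.2135 + 0·0.1287 + 5·0.1248 + 5·0.1365
 = 0 + 0.1952 + 0.2135 + 0 + 0.624 + 0.6825
 = 1.7152

1.7152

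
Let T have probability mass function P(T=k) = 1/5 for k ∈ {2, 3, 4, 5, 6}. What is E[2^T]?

E[2^T] = Σ 2^t·P(T=t)
 = 4·1/5 + 8·1/5 + 16·1/5 + 32·1/5 + 64·1/5
 = 4/5 + 8/5 + 16/5 + 32/5 + 64/5
 = 124/5

24.8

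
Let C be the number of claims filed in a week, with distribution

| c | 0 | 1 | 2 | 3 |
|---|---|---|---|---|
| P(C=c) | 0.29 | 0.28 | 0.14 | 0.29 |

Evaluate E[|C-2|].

E[|C-2|] = Σ |c-2|·P(C=c)
 = 2·0.29 + 1·0.28 + 0·0.14 + 1·0.29
 = 0.58 + 0.28 + 0 + 0.29
 = 1.15

1.15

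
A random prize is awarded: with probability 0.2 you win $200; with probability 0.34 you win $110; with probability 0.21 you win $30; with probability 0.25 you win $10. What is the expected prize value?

E[payout] = 200·0.2 + 110·0.34 + 30·0.21 + 10·0.25
 = 40 + 37.4 + 6.3 + 2.5
 = 86.2

86.2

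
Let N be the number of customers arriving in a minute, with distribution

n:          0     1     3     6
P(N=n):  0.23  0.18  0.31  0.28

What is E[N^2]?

E[N^2] = Σ n^2·P(N=n)
 = 0·0.23 + 1·0.18 + 9·0.31 + 36·0.28
 = 0 + 0.18 + 2.79 + 10.08
 = 13.05

13.05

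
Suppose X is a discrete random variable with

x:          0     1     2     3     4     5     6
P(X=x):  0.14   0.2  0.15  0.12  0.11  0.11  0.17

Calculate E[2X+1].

6.74

E[2X+1] = Σ (2x+1)·P(X=x)
 = 1·0.14 + 3·0.2 + 5·0.15 + 7·0.12 + 9·0.11 + 11·0.11 + 13·0.17
 = 0.14 + 0.6 + 0.75 + 0.84 + 0.99 + 1.21 + 2.21
 = 6.74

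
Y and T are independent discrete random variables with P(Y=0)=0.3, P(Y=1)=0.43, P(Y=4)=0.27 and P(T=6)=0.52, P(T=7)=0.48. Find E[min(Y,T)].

1.51

E[min(Y,T)] = Σ_y Σ_t min(y,t) · P(Y=y)P(T=t)
 = 0·0.156 + 0·0.144 + 1·0.2236 + 1·0.2064 + 4·0.1404 + 4·0.1296
 = 0 + 0 + 0.2236 + 0.2064 + 0.5616 + 0.5184
 = 1.51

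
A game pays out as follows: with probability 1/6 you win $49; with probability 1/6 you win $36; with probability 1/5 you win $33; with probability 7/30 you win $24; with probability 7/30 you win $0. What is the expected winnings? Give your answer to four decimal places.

26.3667

E[payout] = 49·1/6 + 36·1/6 + 33·1/5 + 24·7/30 + 0·7/30
 = 49/6 + 6 + 33/5 + 28/5 + 0
 = 791/30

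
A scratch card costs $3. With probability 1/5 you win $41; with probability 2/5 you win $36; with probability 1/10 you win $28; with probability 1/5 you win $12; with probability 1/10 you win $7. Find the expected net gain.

25.5

E[payout] = 41·1/5 + 36·2/5 + 28·1/10 + 12·1/5 + 7·1/10
 = 41/5 + 72/5 + 14/5 + 12/5 + 7/10
 = 57/2
Net = 57/2 - 3 = 51/2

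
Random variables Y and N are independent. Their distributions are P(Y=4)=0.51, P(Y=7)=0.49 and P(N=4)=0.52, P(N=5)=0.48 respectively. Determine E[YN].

E[YN] = Σ_y Σ_n yn · P(Y=y)P(N=n)
 = 16·0.2652 + 20·0.2448 + 28·0.2548 + 35·0.2352
 = 4.2432 + 4.896 + 7.1344 + 8.232
 = 24.5056

24.5056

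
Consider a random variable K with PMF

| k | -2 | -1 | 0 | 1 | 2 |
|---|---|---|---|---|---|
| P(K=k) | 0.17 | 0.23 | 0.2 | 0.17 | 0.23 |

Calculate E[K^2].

E[K^2] = Σ k^2·P(K=k)
 = 4·0.17 + 1·0.23 + 0·0.2 + 1·0.17 + 4·0.23
 = 0.68 + 0.23 + 0 + 0.17 + 0.92
 = 2

2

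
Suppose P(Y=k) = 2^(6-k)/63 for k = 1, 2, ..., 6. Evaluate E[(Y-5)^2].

11

E[(Y-5)^2] = Σ (y-5)^2·P(Y=y)
 = 16·32/63 + 9·16/63 + 4·8/63 + 1·4/63 + 0·2/63 + 1·1/63
 = 512/63 + 16/7 + 32/63 + 4/63 + 0 + 1/63
 = 11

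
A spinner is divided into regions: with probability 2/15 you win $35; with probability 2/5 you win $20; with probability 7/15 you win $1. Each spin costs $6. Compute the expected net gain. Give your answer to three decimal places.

7.133

E[payout] = 35·2/15 + 20·2/5 + 1·7/15
 = 14/3 + 8 + 7/15
 = 197/15
Net = 197/15 - 6 = 107/15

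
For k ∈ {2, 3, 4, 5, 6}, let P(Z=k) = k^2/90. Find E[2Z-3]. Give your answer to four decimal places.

E[2Z-3] = Σ (2z-3)·P(Z=z)
 = 1·2/45 + 3·1/10 + 5·8/45 + 7·5/18 + 9·2/5
 = 2/45 + 3/10 + 8/9 + 35/18 + 18/5
 = 61/9

6.7778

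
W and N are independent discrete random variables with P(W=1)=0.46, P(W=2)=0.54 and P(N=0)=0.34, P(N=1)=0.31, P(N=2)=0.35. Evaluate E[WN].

E[WN] = Σ_w Σ_n wn · P(W=w)P(N=n)
 = 0·0.1564 + 1·0.1426 + 2·0.161 + 0·0.1836 + 2·0.1674 + 4·0.189
 = 0 + 0.1426 + 0.322 + 0 + 0.3348 + 0.756
 = 1.5554

1.5554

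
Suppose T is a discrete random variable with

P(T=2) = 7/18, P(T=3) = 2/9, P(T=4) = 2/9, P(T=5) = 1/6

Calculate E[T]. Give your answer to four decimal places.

3.1667

E[T] = Σ t·P(T=t)
 = 2·7/18 + 3·2/9 + 4·2/9 + 5·1/6
 = 7/9 + 2/3 + 8/9 + 5/6
 = 19/6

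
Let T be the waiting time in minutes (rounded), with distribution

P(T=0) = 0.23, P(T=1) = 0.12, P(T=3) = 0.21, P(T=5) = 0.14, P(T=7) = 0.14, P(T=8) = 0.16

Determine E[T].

E[T] = Σ t·P(T=t)
 = 0·0.23 + 1·0.12 + 3·0.21 + 5·0.14 + 7·0.14 + 8·0.16
 = 0 + 0.12 + 0.63 + 0.7 + 0.98 + 1.28
 = 3.71

3.71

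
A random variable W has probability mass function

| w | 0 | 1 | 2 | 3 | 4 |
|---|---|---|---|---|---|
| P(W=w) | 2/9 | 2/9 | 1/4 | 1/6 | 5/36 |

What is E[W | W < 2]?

P(W < 2) = 2/9 + 2/9 = 4/9.
E[W | W < 2] = [0·2/9 + 1·2/9] / (4/9)
 = 2/9 / (4/9)
 = 1/2

0.5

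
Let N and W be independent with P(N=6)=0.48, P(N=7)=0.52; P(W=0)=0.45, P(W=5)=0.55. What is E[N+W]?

9.27

E[N+W] = Σ_n Σ_w (n+w) · P(N=n)P(W=w)
 = 6·0.216 + 11·0.264 + 7·0.234 + 12·0.286
 = 1.296 + 2.904 + 1.638 + 3.432
 = 9.27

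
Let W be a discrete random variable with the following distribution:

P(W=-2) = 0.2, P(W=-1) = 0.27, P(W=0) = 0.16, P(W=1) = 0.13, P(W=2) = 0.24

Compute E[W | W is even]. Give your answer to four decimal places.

0.1333

P(W is even) = 0.2 + 0.16 + 0.24 = 0.6.
E[W | W is even] = [(-2)·0.2 + 0·0.16 + 2·0.24] / 0.6
 = 0.08 / 0.6
 = 2/15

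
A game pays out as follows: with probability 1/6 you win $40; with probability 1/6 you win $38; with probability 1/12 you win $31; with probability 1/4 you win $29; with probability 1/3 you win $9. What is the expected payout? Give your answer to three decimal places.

E[payout] = 40·1/6 + 38·1/6 + 31·1/12 + 29·1/4 + 9·1/3
 = 20/3 + 19/3 + 31/12 + 29/4 + 3
 = 155/6

25.833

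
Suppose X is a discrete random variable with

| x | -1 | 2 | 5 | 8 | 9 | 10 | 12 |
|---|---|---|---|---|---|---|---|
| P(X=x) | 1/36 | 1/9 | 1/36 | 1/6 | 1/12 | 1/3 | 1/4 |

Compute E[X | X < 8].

P(X < 8) = 1/36 + 1/9 + 1/36 = 1/6.
E[X | X < 8] = [(-1)·1/36 + 2·1/9 + 5·1/36] / (1/6)
 = 1/3 / (1/6)
 = 2

2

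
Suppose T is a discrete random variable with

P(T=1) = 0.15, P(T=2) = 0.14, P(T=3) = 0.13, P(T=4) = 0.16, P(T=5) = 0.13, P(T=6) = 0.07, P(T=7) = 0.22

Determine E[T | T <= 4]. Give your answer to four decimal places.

P(T <= 4) = 0.15 + 0.14 + 0.13 + 0.16 = 0.58.
E[T | T <= 4] = [1·0.15 + 2·0.14 + 3·0.13 + 4·0.16] / 0.58
 = 1.46 / 0.58
 = 73/29

2.5172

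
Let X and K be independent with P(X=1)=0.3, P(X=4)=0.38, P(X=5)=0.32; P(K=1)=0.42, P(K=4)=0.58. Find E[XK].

E[XK] = Σ_x Σ_k xk · P(X=x)P(K=k)
 = 1·0.126 + 4·0.174 + 4·0.1596 + 16·0.2204 + 5·0.1344 + 20·0.1856
 = 0.126 + 0.696 + 0.6384 + 3.5264 + 0.672 + 3.712
 = 9.3708

9.3708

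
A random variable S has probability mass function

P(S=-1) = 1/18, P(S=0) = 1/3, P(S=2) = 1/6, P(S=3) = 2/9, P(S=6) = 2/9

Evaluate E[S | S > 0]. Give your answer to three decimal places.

P(S > 0) = 1/6 + 2/9 + 2/9 = 11/18.
E[S | S > 0] = [2·1/6 + 3·2/9 + 6·2/9] / (11/18)
 = 7/3 / (11/18)
 = 42/11

3.818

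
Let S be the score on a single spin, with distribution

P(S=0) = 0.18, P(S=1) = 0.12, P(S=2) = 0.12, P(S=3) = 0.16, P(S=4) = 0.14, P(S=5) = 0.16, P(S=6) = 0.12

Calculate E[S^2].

12.6

E[S^2] = Σ s^2·P(S=s)
 = 0·0.18 + 1·0.12 + 4·0.12 + 9·0.16 + 16·0.14 + 25·0.16 + 36·0.12
 = 0 + 0.12 + 0.48 + 1.44 + 2.24 + 4 + 4.32
 = 12.6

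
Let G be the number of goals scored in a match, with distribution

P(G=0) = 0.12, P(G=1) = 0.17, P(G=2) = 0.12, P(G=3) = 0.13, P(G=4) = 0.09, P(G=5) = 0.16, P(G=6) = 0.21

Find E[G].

E[G] = Σ g·P(G=g)
 = 0·0.12 + 1·0.17 + 2·0.12 + 3·0.13 + 4·0.09 + 5·0.16 + 6·0.21
 = 0 + 0.17 + 0.24 + 0.39 + 0.36 + 0.8 + 1.26
 = 3.22

3.22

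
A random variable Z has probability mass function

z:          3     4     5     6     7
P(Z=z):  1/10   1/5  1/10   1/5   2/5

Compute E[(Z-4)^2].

E[(Z-4)^2] = Σ (z-4)^2·P(Z=z)
 = 1·1/10 + 0·1/5 + 1·1/10 + 4·1/5 + 9·2/5
 = 1/10 + 0 + 1/10 + 4/5 + 18/5
 = 23/5

4.6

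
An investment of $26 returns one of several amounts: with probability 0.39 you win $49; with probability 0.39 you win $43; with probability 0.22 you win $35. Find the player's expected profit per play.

E[payout] = 49·0.39 + 43·0.39 + 35·0.22
 = 19.11 + 16.77 + 7.7
 = 43.58
Net = 43.58 - 26 = 17.58

17.58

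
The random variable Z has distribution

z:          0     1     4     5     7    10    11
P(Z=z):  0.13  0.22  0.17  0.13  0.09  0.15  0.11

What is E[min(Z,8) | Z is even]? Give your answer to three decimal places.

4.178

P(Z is even) = 0.13 + 0.17 + 0.15 = 0.45.
E[min(Z,8) | Z is even] = [0·0.13 + 4·0.17 + 8·0.15] / 0.45
 = 1.88 / 0.45
 = 188/45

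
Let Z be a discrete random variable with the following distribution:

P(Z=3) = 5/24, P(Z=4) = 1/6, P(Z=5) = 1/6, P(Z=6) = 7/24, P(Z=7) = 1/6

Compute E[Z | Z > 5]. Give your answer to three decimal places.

P(Z > 5) = 7/24 + 1/6 = 11/24.
E[Z | Z > 5] = [6·7/24 + 7·1/6] / (11/24)
 = 35/12 / (11/24)
 = 70/11

6.364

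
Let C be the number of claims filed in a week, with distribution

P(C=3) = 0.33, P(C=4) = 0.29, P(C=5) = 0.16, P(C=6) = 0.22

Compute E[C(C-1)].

15.26

E[C(C-1)] = Σ c(c-1)·P(C=c)
 = 6·0.33 + 12·0.29 + 20·0.16 + 30·0.22
 = 1.98 + 3.48 + 3.2 + 6.6
 = 15.26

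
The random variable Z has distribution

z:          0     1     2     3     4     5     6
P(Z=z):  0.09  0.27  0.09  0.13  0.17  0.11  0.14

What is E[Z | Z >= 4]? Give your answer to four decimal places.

4.9286

P(Z >= 4) = 0.17 + 0.11 + 0.14 = 0.42.
E[Z | Z >= 4] = [4·0.17 + 5·0.11 + 6·0.14] / 0.42
 = 2.07 / 0.42
 = 69/14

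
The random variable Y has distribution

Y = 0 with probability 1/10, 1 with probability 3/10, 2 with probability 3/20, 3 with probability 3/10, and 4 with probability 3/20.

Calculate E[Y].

2.1

E[Y] = Σ y·P(Y=y)
 = 0·1/10 + 1·3/10 + 2·3/20 + 3·3/10 + 4·3/20
 = 0 + 3/10 + 3/10 + 9/10 + 3/5
 = 21/10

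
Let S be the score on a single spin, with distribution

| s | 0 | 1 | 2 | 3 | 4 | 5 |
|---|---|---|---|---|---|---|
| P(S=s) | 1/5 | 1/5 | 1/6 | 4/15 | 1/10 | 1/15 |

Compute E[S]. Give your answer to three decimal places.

E[S] = Σ s·P(S=s)
 = 0·1/5 + 1·1/5 + 2·1/6 + 3·4/15 + 4·1/10 + 5·1/15
 = 0 + 1/5 + 1/3 + 4/5 + 2/5 + 1/3
 = 31/15

2.067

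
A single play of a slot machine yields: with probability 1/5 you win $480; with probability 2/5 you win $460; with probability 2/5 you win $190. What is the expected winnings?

356

E[payout] = 480·1/5 + 460·2/5 + 190·2/5
 = 96 + 184 + 76
 = 356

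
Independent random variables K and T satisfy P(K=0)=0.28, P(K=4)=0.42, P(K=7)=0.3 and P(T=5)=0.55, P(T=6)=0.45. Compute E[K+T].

E[K+T] = Σ_k Σ_t (k+t) · P(K=k)P(T=t)
 = 5·0.154 + 6·0.126 + 9·0.231 + 10·0.189 + 12·0.165 + 13·0.135
 = 0.77 + 0.756 + 2.079 + 1.89 + 1.98 + 1.755
 = 9.23

9.23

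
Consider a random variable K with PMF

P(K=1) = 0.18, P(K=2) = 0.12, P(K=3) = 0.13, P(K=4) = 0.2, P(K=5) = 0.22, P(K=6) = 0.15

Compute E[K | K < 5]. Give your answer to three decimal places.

P(K < 5) = 0.18 + 0.12 + 0.13 + 0.2 = 0.63.
E[K | K < 5] = [1·0.18 + 2·0.12 + 3·0.13 + 4·0.2] / 0.63
 = 1.61 / 0.63
 = 23/9

2.556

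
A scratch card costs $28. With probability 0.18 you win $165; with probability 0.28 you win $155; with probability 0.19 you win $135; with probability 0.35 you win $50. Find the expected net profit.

88.25

E[payout] = 165·0.18 + 155·0.28 + 135·0.19 + 50·0.35
 = 29.7 + 43.4 + 25.65 + 17.5
 = 116.25
Net = 116.25 - 28 = 88.25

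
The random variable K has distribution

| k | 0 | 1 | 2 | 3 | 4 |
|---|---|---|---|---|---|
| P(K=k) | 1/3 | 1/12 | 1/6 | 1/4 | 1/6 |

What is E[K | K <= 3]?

1.4

P(K <= 3) = 1/3 + 1/12 + 1/6 + 1/4 = 5/6.
E[K | K <= 3] = [0·1/3 + 1·1/12 + 2·1/6 + 3·1/4] / (5/6)
 = 7/6 / (5/6)
 = 7/5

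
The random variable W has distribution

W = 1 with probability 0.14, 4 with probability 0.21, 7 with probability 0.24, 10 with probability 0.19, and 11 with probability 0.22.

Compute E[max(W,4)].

E[max(W,4)] = Σ max(w,4)·P(W=w)
 = 4·0.14 + 4·0.21 + 7·0.24 + 10·0.19 + 11·0.22
 = 0.56 + 0.84 + 1.68 + 1.9 + 2.42
 = 7.4

7.4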